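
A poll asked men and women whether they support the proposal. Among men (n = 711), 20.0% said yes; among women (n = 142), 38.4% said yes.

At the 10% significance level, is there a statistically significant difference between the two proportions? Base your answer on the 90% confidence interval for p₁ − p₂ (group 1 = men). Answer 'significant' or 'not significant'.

significant

SE₁ = √(p̂₁(1−p̂₁)/n₁) = √(0.2000·0.8000/711) = 0.01500; SE₂ = √(0.3840·0.6160/142) = 0.04081.
Independent samples: SE of the difference = √(SE₁² + SE₂²) = √(0.000225 + 0.0016654561) = 0.04348.
z* for 90% confidence is 1.645, so the margin of error is 1.645 × 0.04348 = 0.07152.
Point estimate p̂₁ − p̂₂ = 0.2000 − 0.3840 = -0.1840.
-0.1840 ± 0.07152 → (-0.25552, -0.11248).
The interval (-0.25552, -0.11248) does not contain 0, so the difference is significant.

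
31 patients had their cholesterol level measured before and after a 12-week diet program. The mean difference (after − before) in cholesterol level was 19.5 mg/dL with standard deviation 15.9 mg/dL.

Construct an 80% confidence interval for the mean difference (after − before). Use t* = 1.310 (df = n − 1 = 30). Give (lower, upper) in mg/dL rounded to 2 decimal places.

Paired design: SE = s_d/√n = 15.9/√31 = 2.8557.
t* = 1.310; margin of error = 1.310 × 2.8557 = 3.7410.
19.5 ± 3.7410 → (15.76, 23.24).

(15.76, 23.24)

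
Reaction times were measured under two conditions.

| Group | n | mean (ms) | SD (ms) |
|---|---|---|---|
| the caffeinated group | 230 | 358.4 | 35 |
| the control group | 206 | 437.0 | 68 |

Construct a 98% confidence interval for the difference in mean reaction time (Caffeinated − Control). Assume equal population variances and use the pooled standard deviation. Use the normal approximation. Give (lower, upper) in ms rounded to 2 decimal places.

(-90.47, -66.73)

s_p = √[((n₁−1)s₁² + (n₂−1)s₂²)/(n₁+n₂−2)] = √[(229·35² + 205·68²)/434] = 53.2026.
SE = 53.2026·√(1/230 + 1/206) = 5.1036.
With z* = 2.326, margin = 2.326 × 5.1036 = 11.8710.
x̄₁ − x̄₂ = 358.4 − 437.0 = -78.6000; interval -78.6000 ± 11.8710 = (-90.47, -66.73).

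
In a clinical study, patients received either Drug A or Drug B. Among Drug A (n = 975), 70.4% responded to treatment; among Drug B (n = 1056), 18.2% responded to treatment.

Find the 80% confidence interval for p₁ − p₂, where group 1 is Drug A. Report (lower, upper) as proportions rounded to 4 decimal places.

SE₁ = √(p̂₁(1−p̂₁)/n₁) = √(0.7040·0.2960/975) = 0.01462; SE₂ = √(0.1820·0.8180/1056) = 0.01187.
Independent samples: SE of the difference = √(SE₁² + SE₂²) = √(0.0002137444 + 0.0001408969) = 0.01883.
z* for 80% confidence is 1.282, so the margin of error is 1.282 × 0.01883 = 0.02414.
Point estimate p̂₁ − p̂₂ = 0.7040 − 0.1820 = 0.5220.
0.5220 ± 0.02414 → (0.4979, 0.5461).

(0.4979, 0.5461)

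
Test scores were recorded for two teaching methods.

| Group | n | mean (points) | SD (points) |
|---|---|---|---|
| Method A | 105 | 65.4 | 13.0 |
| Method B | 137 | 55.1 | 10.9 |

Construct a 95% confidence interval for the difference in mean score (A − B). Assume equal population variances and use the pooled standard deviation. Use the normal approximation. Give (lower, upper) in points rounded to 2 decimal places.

(7.29, 13.31)

Pooled variance s_p² = [104·13.0² + 136·10.9²] / (105+137−2) = 140.5590, so s_p = 11.8558.
SE_diff = s_p·√(1/n₁ + 1/n₂) = 11.8558·√(1/105 + 1/137) = 1.5377.
z* = 1.960; margin = 1.960 × 1.5377 = 3.0139.
Difference = 65.4 − 55.1 = 10.3000.
10.3000 ± 3.0139 → (7.29, 13.31).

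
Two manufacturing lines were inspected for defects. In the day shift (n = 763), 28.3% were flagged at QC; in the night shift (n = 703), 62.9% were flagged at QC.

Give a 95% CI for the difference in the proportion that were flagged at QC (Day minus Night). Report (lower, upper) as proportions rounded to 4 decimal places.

The two standard errors are √(0.2830×0.7170/763) = 0.01631 and √(0.6290×0.3710/703) = 0.01822.
Because the samples are independent, SE_diff = √(0.01631² + 0.01822²) = 0.02445.
Using z* = 1.960 for 95%, ME = 1.960 × 0.02445 = 0.04792.
p̂₁ − p̂₂ = -0.3460; interval -0.3460 ± 0.04792 gives (-0.3939, -0.2981).

(-0.3939, -0.2981)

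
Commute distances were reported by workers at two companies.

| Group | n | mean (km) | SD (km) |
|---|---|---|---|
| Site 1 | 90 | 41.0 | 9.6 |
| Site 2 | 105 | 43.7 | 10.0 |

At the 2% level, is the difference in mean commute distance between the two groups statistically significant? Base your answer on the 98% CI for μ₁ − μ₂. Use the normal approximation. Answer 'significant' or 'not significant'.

not significant

Standard errors of each mean: 9.6/√90 = 1.0119 and 10.0/√105 = 0.9759.
SE(x̄₁ − x̄₂) = √(1.0119² + 0.9759²) = 1.4058 for independent samples with unequal variances.
With z* = 2.326, the margin is 2.326 × 1.4058 = 3.2699.
x̄₁ − x̄₂ = 41.0 − 43.7 = -2.7000; the interval is -2.7000 ± 3.2699 = (-5.9699, 0.5699).
The interval (-5.9699, 0.5699) contains 0, so the difference is not significant.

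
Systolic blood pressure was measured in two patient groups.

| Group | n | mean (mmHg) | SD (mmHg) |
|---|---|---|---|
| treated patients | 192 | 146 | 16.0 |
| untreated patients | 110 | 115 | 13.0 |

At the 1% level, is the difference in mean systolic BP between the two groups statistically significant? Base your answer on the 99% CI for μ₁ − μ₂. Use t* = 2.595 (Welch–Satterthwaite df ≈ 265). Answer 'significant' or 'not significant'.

Standard errors of each mean: 16.0/√192 = 1.1547 and 13.0/√110 = 1.2395.
SE(x̄₁ − x̄₂) = √(1.1547² + 1.2395²) = 1.6940 for independent samples with unequal variances.
With t* = 2.595, the margin is 2.595 × 1.6940 = 4.3959.
x̄₁ − x̄₂ = 146 − 115 = 31.0000; the interval is 31.0000 ± 4.3959 = (26.6041, 35.3959).
The interval (26.6041, 35.3959) does not contain 0, so the difference is significant.

significant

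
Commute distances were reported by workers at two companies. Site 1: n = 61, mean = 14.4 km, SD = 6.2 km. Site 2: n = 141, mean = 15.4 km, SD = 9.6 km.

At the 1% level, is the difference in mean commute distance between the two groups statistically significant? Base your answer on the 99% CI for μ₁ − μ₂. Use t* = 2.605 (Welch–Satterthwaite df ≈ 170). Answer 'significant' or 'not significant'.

not significant

Per-group SEs: s₁/√n₁ = 6.2/√61 = 0.7938, s₂/√n₂ = 9.6/√141 = 0.8085.
Unpooled SE of the difference: √(0.63011844 + 0.65367225) = 1.1330.
Margin of error = t* · SE = 2.605 × 1.1330 = 2.9515.
x̄₁ − x̄₂ = 14.4 − 15.4 = -1.0000.
CI: -1.0000 ± 2.9515 = (-3.9515, 1.9515).
The interval (-3.9515, 1.9515) contains 0, so the difference is not significant.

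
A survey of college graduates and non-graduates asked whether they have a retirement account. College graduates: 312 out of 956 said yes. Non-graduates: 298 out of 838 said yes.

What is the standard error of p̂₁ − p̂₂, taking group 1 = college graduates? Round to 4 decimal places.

0.0224

First, p̂₁ = 312/956 = 0.3264; p̂₂ = 298/838 = 0.3556.
The two standard errors are √(0.3264×0.6736/956) = 0.01517 and √(0.3556×0.6444/838) = 0.01654.
Because the samples are independent, SE_diff = √(0.01517² + 0.01654²) = 0.02244.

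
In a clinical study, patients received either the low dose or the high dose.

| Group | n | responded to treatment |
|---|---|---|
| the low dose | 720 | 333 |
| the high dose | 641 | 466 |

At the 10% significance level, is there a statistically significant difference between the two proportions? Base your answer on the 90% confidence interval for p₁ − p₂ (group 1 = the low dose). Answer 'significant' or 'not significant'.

significant

p̂₁ = 333/720 = 0.4625 and p̂₂ = 466/641 = 0.7270.
SE₁ = √(p̂₁(1−p̂₁)/n₁) = √(0.4625·0.5375/720) = 0.01858; SE₂ = √(0.7270·0.2730/641) = 0.01760.
Independent samples: SE of the difference = √(SE₁² + SE₂²) = √(0.0003452164 + 0.00030976) = 0.02559.
z* for 90% confidence is 1.645, so the margin of error is 1.645 × 0.02559 = 0.04210.
Point estimate p̂₁ − p̂₂ = 0.4625 − 0.7270 = -0.2645.
-0.2645 ± 0.04210 → (-0.30660, -0.22240).
The interval (-0.30660, -0.22240) does not contain 0, so the difference is significant.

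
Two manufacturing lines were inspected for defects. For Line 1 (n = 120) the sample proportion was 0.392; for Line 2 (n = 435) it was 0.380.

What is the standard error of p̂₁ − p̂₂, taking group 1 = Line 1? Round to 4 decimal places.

0.0503

The two standard errors are √(0.3920×0.6080/120) = 0.04457 and √(0.3800×0.6200/435) = 0.02327.
Because the samples are independent, SE_diff = √(0.04457² + 0.02327²) = 0.05028.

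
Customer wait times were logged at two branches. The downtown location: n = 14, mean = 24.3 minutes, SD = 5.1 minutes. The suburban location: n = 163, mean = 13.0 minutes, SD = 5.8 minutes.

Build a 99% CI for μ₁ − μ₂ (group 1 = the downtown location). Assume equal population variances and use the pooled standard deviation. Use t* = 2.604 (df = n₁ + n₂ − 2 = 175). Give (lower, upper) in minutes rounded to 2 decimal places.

(7.13, 15.47)

Pooled variance s_p² = [13·5.1² + 162·5.8²] / (14+163−2) = 33.0732, so s_p = 5.7509.
SE_diff = s_p·√(1/n₁ + 1/n₂) = 5.7509·√(1/14 + 1/163) = 1.6016.
t* = 2.604; margin = 2.604 × 1.6016 = 4.1706.
Difference = 24.3 − 13.0 = 11.3000.
11.3000 ± 4.1706 → (7.13, 15.47).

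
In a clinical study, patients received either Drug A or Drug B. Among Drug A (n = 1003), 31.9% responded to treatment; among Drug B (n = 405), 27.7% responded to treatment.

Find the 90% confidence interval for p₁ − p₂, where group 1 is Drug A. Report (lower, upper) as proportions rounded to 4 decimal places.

The two standard errors are √(0.3190×0.6810/1003) = 0.01472 and √(0.2770×0.7230/405) = 0.02224.
Because the samples are independent, SE_diff = √(0.01472² + 0.02224²) = 0.02667.
Using z* = 1.645 for 90%, ME = 1.645 × 0.02667 = 0.04387.
p̂₁ − p̂₂ = 0.0420; interval 0.0420 ± 0.04387 gives (-0.0019, 0.0859).

(-0.0019, 0.0859)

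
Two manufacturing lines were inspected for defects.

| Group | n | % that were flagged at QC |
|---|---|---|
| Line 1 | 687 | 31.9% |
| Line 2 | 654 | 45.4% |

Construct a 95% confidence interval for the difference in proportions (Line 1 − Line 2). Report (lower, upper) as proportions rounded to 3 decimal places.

(-0.187, -0.083)

The two standard errors are √(0.3190×0.6810/687) = 0.01778 and √(0.4540×0.5460/654) = 0.01947.
Because the samples are independent, SE_diff = √(0.01778² + 0.01947²) = 0.02637.
Using z* = 1.960 for 95%, ME = 1.960 × 0.02637 = 0.05169.
p̂₁ − p̂₂ = -0.1350; interval -0.1350 ± 0.05169 gives (-0.187, -0.083).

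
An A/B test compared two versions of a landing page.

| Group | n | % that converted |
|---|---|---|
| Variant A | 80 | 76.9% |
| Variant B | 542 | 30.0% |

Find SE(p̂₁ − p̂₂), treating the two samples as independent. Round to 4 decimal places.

0.0511

Each SE is √(p̂(1−p̂)/n): √(0.7690·0.2310/80) = 0.04712 and √(0.3000·0.7000/542) = 0.01968.
SE(p̂₁ − p̂₂) = √(SE₁² + SE₂²) = √(0.0022202944 + 0.0003873024) = 0.05106, since the two samples are independent.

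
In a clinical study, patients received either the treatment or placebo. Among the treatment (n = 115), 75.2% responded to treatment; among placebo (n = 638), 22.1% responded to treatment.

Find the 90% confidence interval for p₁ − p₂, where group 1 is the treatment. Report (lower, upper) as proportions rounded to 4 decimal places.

(0.4595, 0.6025)

SE₁ = √(p̂₁(1−p̂₁)/n₁) = √(0.7520·0.2480/115) = 0.04027; SE₂ = √(0.2210·0.7790/638) = 0.01643.
Independent samples: SE of the difference = √(SE₁² + SE₂²) = √(0.0016216729 + 0.0002699449) = 0.04349.
z* for 90% confidence is 1.645, so the margin of error is 1.645 × 0.04349 = 0.07154.
Point estimate p̂₁ − p̂₂ = 0.7520 − 0.2210 = 0.5310.
0.5310 ± 0.07154 → (0.4595, 0.6025).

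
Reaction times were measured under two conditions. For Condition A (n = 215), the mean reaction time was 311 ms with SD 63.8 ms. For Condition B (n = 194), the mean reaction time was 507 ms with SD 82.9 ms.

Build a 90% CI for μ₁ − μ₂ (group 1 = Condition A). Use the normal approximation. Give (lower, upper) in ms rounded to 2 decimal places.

SE₁ = s₁/√n₁ = 63.8/√215 = 4.3511; SE₂ = 82.9/√194 = 5.9519.
Independent samples, unequal variances: SE_diff = √(SE₁² + SE₂²) = √(18.93207121 + 35.42511361) = 7.3727.
z* = 1.645, so margin of error = 1.645 × 7.3727 = 12.1281.
Difference in means = 311 − 507 = -196.0000.
-196.0000 ± 12.1281 → (-208.13, -183.87).

(-208.13, -183.87)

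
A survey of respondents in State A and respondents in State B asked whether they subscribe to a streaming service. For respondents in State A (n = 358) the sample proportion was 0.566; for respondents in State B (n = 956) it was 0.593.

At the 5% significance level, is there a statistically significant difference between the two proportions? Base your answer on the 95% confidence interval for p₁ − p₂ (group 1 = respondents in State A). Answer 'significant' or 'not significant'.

not significant

Each SE is √(p̂(1−p̂)/n): √(0.5660·0.4340/358) = 0.02619 and √(0.5930·0.4070/956) = 0.01589.
SE(p̂₁ − p̂₂) = √(SE₁² + SE₂²) = √(0.0006859161 + 0.0002524921) = 0.03063, since the two samples are independent.
At 95% confidence z* = 1.960; margin = 1.960 × 0.03063 = 0.06003.
The difference is 0.5660 − 0.5930 = -0.0270, so the interval is -0.0270 ± 0.06003 = (-0.08703, 0.03303).
The interval (-0.08703, 0.03303) contains 0, so the difference is not significant.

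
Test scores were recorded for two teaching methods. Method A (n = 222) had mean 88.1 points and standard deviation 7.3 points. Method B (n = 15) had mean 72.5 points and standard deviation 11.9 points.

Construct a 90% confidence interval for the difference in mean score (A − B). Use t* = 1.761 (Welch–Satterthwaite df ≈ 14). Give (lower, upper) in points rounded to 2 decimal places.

(10.12, 21.08)

Per-group SEs: s₁/√n₁ = 7.3/√222 = 0.4899, s₂/√n₂ = 11.9/√15 = 3.0726.
Unpooled SE of the difference: √(0.24000201 + 9.44087076) = 3.1114.
Margin of error = t* · SE = 1.761 × 3.1114 = 5.4792.
x̄₁ − x̄₂ = 88.1 − 72.5 = 15.6000.
CI: 15.6000 ± 5.4792 = (10.12, 21.08).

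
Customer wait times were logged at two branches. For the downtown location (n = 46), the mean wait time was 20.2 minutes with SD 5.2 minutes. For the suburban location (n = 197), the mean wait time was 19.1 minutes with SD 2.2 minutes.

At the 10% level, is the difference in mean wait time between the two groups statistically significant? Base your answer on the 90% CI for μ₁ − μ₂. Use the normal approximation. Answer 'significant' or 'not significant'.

Standard errors of each mean: 5.2/√46 = 0.7667 and 2.2/√197 = 0.1567.
SE(x̄₁ − x̄₂) = √(0.7667² + 0.1567²) = 0.7825 for independent samples with unequal variances.
With z* = 1.645, the margin is 1.645 × 0.7825 = 1.2872.
x̄₁ − x̄₂ = 20.2 − 19.1 = 1.1000; the interval is 1.1000 ± 1.2872 = (-0.1872, 2.3872).
The interval (-0.1872, 2.3872) contains 0, so the difference is not significant.

not significant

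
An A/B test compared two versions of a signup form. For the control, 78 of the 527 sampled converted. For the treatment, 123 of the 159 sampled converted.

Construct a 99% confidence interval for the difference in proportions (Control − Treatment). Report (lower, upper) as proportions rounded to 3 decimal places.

First, p̂₁ = 78/527 = 0.1480; p̂₂ = 123/159 = 0.7736.
The two standard errors are √(0.1480×0.8520/527) = 0.01547 and √(0.7736×0.2264/159) = 0.03319.
Because the samples are independent, SE_diff = √(0.01547² + 0.03319²) = 0.03662.
Using z* = 2.576 for 99%, ME = 2.576 × 0.03662 = 0.09433.
p̂₁ − p̂₂ = -0.6256; interval -0.6256 ± 0.09433 gives (-0.720, -0.531).

(-0.720, -0.531)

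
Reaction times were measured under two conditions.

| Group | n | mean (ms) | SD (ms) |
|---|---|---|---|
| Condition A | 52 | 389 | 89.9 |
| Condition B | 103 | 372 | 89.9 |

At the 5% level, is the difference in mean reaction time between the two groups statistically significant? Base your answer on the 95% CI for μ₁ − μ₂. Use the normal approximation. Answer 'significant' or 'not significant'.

not significant

Per-group SEs: s₁/√n₁ = 89.9/√52 = 12.4669, s₂/√n₂ = 89.9/√103 = 8.8581.
Unpooled SE of the difference: √(155.42359561 + 78.46593561) = 15.2934.
Margin of error = z* · SE = 1.960 × 15.2934 = 29.9751.
x̄₁ − x̄₂ = 389 − 372 = 17.0000.
CI: 17.0000 ± 29.9751 = (-12.9751, 46.9751).
The interval (-12.9751, 46.9751) contains 0, so the difference is not significant.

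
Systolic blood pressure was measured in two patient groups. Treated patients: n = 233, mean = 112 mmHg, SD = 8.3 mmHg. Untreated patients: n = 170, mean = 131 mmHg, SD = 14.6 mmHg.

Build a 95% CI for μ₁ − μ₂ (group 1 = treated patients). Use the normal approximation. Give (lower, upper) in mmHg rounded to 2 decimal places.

(-21.44, -16.56)

SE₁ = s₁/√n₁ = 8.3/√233 = 0.5438; SE₂ = 14.6/√170 = 1.1198.
Independent samples, unequal variances: SE_diff = √(SE₁² + SE₂²) = √(0.29571844 + 1.25395204) = 1.2449.
z* = 1.960, so margin of error = 1.960 × 1.2449 = 2.4400.
Difference in means = 112 − 131 = -19.0000.
-19.0000 ± 2.4400 → (-21.44, -16.56).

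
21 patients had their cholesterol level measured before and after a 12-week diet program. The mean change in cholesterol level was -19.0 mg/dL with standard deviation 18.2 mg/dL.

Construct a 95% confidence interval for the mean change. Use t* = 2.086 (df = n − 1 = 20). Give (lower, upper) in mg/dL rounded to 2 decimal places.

This is a matched-pairs design, so SE = s_d/√n = 18.2/√21 = 3.9716.
Margin = 2.086 × 3.9716 = 8.2848; the interval is -19.0 ± 8.2848 = (-27.28, -10.72).

(-27.28, -10.72)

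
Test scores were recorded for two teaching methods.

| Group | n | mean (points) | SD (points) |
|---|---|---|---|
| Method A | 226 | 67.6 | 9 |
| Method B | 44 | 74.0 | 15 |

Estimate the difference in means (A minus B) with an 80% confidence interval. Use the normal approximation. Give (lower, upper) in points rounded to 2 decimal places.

Per-group SEs: s₁/√n₁ = 9/√226 = 0.5987, s₂/√n₂ = 15/√44 = 2.2613.
Unpooled SE of the difference: √(0.35844169 + 5.11347769) = 2.3392.
Margin of error = z* · SE = 1.282 × 2.3392 = 2.9989.
x̄₁ − x̄₂ = 67.6 − 74.0 = -6.4000.
CI: -6.4000 ± 2.9989 = (-9.40, -3.40).

(-9.40, -3.40)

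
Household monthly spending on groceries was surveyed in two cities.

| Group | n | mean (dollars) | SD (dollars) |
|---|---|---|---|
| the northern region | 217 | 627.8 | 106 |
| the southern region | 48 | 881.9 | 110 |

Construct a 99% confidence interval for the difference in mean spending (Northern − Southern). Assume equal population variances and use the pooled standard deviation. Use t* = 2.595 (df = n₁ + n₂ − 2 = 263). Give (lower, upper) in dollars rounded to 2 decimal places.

(-298.28, -209.92)

s_p = √[((n₁−1)s₁² + (n₂−1)s₂²)/(n₁+n₂−2)] = √[(216·106² + 47·110²)/263] = 106.7258.
SE = 106.7258·√(1/217 + 1/48) = 17.0232.
With t* = 2.595, margin = 2.595 × 17.0232 = 44.1752.
x̄₁ − x̄₂ = 627.8 − 881.9 = -254.1000; interval -254.1000 ± 44.1752 = (-298.28, -209.92).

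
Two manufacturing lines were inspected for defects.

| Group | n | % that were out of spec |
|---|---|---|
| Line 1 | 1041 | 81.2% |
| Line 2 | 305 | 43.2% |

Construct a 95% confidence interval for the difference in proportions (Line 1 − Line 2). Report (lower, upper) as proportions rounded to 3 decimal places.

(0.320, 0.440)

SE₁ = √(p̂₁(1−p̂₁)/n₁) = √(0.8120·0.1880/1041) = 0.01211; SE₂ = √(0.4320·0.5680/305) = 0.02836.
Independent samples: SE of the difference = √(SE₁² + SE₂²) = √(0.0001466521 + 0.0008042896) = 0.03084.
z* for 95% confidence is 1.960, so the margin of error is 1.960 × 0.03084 = 0.06045.
Point estimate p̂₁ − p̂₂ = 0.8120 − 0.4320 = 0.3800.
0.3800 ± 0.06045 → (0.320, 0.440).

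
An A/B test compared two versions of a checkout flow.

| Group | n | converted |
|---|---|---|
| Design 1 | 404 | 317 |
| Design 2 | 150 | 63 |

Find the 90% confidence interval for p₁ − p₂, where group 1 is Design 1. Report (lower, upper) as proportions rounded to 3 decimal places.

p̂₁ = 317/404 = 0.7847 and p̂₂ = 63/150 = 0.4200.
SE₁ = √(p̂₁(1−p̂₁)/n₁) = √(0.7847·0.2153/404) = 0.02045; SE₂ = √(0.4200·0.5800/150) = 0.04030.
Independent samples: SE of the difference = √(SE₁² + SE₂²) = √(0.0004182025 + 0.00162409) = 0.04519.
z* for 90% confidence is 1.645, so the margin of error is 1.645 × 0.04519 = 0.07434.
Point estimate p̂₁ − p̂₂ = 0.7847 − 0.4200 = 0.3647.
0.3647 ± 0.07434 → (0.290, 0.439).

(0.290, 0.439)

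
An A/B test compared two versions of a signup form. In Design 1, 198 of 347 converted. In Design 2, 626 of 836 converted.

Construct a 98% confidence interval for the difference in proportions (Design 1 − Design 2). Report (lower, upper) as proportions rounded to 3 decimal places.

p̂₁ = 198/347 = 0.5706 and p̂₂ = 626/836 = 0.7488.
SE₁ = √(p̂₁(1−p̂₁)/n₁) = √(0.5706·0.4294/347) = 0.02657; SE₂ = √(0.7488·0.2512/836) = 0.01500.
Independent samples: SE of the difference = √(SE₁² + SE₂²) = √(0.0007059649 + 0.000225) = 0.03051.
z* for 98% confidence is 2.326, so the margin of error is 2.326 × 0.03051 = 0.07097.
Point estimate p̂₁ − p̂₂ = 0.5706 − 0.7488 = -0.1782.
-0.1782 ± 0.07097 → (-0.249, -0.107).

(-0.249, -0.107)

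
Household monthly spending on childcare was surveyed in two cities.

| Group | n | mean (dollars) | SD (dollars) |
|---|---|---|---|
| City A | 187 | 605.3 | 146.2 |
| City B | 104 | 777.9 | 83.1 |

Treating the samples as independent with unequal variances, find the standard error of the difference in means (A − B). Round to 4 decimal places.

13.4425

SE₁ = s₁/√n₁ = 146.2/√187 = 10.6912; SE₂ = 83.1/√104 = 8.1486.
Independent samples, unequal variances: SE_diff = √(SE₁² + SE₂²) = √(114.30175744 + 66.39968196) = 13.4425.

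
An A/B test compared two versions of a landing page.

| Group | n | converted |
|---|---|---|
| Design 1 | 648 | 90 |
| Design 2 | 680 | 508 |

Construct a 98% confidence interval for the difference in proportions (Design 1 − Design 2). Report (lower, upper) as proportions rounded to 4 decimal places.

First, p̂₁ = 90/648 = 0.1389; p̂₂ = 508/680 = 0.7471.
The two standard errors are √(0.1389×0.8611/648) = 0.01359 and √(0.7471×0.2529/680) = 0.01667.
Because the samples are independent, SE_diff = √(0.01359² + 0.01667²) = 0.02151.
Using z* = 2.326 for 98%, ME = 2.326 × 0.02151 = 0.05003.
p̂₁ − p̂₂ = -0.6082; interval -0.6082 ± 0.05003 gives (-0.6582, -0.5582).

(-0.6582, -0.5582)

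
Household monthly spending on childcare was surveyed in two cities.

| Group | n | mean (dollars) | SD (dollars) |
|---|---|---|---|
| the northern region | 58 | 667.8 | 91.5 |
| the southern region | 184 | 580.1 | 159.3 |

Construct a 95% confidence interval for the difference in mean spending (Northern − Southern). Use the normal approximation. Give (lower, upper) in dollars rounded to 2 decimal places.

(54.77, 120.63)

Per-group SEs: s₁/√n₁ = 91.5/√58 = 12.0145, s₂/√n₂ = 159.3/√184 = 11.7438.
Unpooled SE of the difference: √(144.34821025 + 137.91683844) = 16.8007.
Margin of error = z* · SE = 1.960 × 16.8007 = 32.9294.
x̄₁ − x̄₂ = 667.8 − 580.1 = 87.7000.
CI: 87.7000 ± 32.9294 = (54.77, 120.63).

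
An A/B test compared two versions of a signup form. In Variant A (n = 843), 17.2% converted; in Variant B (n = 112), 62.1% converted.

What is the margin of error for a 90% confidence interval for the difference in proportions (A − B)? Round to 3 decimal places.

Each SE is √(p̂(1−p̂)/n): √(0.1720·0.8280/843) = 0.01300 and √(0.6210·0.3790/112) = 0.04584.
SE(p̂₁ − p̂₂) = √(SE₁² + SE₂²) = √(0.000169 + 0.0021013056) = 0.04765, since the two samples are independent.
At 90% confidence z* = 1.645; margin = 1.645 × 0.04765 = 0.07838.

0.078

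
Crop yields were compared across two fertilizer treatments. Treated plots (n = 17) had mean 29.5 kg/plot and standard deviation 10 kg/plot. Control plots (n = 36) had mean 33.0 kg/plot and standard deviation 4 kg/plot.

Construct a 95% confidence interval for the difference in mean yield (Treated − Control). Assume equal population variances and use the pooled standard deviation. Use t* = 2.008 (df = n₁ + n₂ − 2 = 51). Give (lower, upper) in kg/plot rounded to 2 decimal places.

s_p = √[((n₁−1)s₁² + (n₂−1)s₂²)/(n₁+n₂−2)] = √[(16·10² + 35·4²)/51] = 6.5079.
SE = 6.5079·√(1/17 + 1/36) = 1.9152.
With t* = 2.008, margin = 2.008 × 1.9152 = 3.8457.
x̄₁ − x̄₂ = 29.5 − 33.0 = -3.5000; interval -3.5000 ± 3.8457 = (-7.35, 0.35).

(-7.35, 0.35)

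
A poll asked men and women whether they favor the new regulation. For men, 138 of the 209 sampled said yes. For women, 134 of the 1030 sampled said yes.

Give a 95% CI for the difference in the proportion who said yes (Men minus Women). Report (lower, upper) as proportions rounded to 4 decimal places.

(0.4628, 0.5976)

First, p̂₁ = 138/209 = 0.6603; p̂₂ = 134/1030 = 0.1301.
The two standard errors are √(0.6603×0.3397/209) = 0.03276 and √(0.1301×0.8699/1030) = 0.01048.
Because the samples are independent, SE_diff = √(0.03276² + 0.01048²) = 0.03440.
Using z* = 1.960 for 95%, ME = 1.960 × 0.03440 = 0.06742.
p̂₁ − p̂₂ = 0.5302; interval 0.5302 ± 0.06742 gives (0.4628, 0.5976).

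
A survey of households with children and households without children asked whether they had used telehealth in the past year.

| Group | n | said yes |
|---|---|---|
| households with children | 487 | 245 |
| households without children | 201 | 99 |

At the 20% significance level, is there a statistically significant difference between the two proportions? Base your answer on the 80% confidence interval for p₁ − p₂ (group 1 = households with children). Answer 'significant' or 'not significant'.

Sample proportions: 245/487 = 0.5031, 99/201 = 0.4925.
Each SE is √(p̂(1−p̂)/n): √(0.5031·0.4969/487) = 0.02266 and √(0.4925·0.5075/201) = 0.03526.
SE(p̂₁ − p̂₂) = √(SE₁² + SE₂²) = √(0.0005134756 + 0.0012432676) = 0.04191, since the two samples are independent.
At 80% confidence z* = 1.282; margin = 1.282 × 0.04191 = 0.05373.
The difference is 0.5031 − 0.4925 = 0.0106, so the interval is 0.0106 ± 0.05373 = (-0.04313, 0.06433).
The interval (-0.04313, 0.06433) contains 0, so the difference is not significant.

not significant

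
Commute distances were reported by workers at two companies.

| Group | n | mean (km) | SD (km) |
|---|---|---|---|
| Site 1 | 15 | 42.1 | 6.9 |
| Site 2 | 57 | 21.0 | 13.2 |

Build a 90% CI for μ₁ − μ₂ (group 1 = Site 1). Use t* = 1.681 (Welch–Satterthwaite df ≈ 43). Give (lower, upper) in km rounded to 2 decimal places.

SE₁ = s₁/√n₁ = 6.9/√15 = 1.7816; SE₂ = 13.2/√57 = 1.7484.
Independent samples, unequal variances: SE_diff = √(SE₁² + SE₂²) = √(3.17409856 + 3.05690256) = 2.4962.
t* = 1.681, so margin of error = 1.681 × 2.4962 = 4.1961.
Difference in means = 42.1 − 21.0 = 21.1000.
21.1000 ± 4.1961 → (16.90, 25.30).

(16.90, 25.30)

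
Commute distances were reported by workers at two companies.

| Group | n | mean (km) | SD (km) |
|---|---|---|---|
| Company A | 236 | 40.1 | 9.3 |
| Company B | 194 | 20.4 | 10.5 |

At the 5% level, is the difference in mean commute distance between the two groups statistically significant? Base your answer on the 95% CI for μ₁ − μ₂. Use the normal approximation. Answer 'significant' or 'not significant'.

significant

Per-group SEs: s₁/√n₁ = 9.3/√236 = 0.6054, s₂/√n₂ = 10.5/√194 = 0.7539.
Unpooled SE of the difference: √(0.36650916 + 0.56836521) = 0.9669.
Margin of error = z* · SE = 1.960 × 0.9669 = 1.8951.
x̄₁ − x̄₂ = 40.1 − 20.4 = 19.7000.
CI: 19.7000 ± 1.8951 = (17.8049, 21.5951).
The interval (17.8049, 21.5951) does not contain 0, so the difference is significant.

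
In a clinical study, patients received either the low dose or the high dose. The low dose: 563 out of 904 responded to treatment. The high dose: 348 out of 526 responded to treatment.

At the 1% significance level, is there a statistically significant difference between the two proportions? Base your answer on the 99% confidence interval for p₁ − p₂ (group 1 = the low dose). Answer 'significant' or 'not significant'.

Sample proportions: 563/904 = 0.6228, 348/526 = 0.6616.
Each SE is √(p̂(1−p̂)/n): √(0.6228·0.3772/904) = 0.01612 and √(0.6616·0.3384/526) = 0.02063.
SE(p̂₁ − p̂₂) = √(SE₁² + SE₂²) = √(0.0002598544 + 0.0004255969) = 0.02618, since the two samples are independent.
At 99% confidence z* = 2.576; margin = 2.576 × 0.02618 = 0.06744.
The difference is 0.6228 − 0.6616 = -0.0388, so the interval is -0.0388 ± 0.06744 = (-0.10624, 0.02864).
The interval (-0.10624, 0.02864) contains 0, so the difference is not significant.

not significant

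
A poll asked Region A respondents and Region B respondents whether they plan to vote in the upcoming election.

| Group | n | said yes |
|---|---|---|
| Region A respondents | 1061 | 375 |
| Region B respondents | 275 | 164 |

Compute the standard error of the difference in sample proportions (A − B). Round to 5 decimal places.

Sample proportions: 375/1061 = 0.3534, 164/275 = 0.5964.
Each SE is √(p̂(1−p̂)/n): √(0.3534·0.6466/1061) = 0.01468 and √(0.5964·0.4036/275) = 0.02959.
SE(p̂₁ − p̂₂) = √(SE₁² + SE₂²) = √(0.0002155024 + 0.0008755681) = 0.03303, since the two samples are independent.

0.03303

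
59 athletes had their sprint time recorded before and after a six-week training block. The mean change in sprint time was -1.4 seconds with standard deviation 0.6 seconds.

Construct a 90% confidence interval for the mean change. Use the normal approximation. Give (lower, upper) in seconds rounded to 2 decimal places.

This is a matched-pairs design, so SE = s_d/√n = 0.6/√59 = 0.0781.
Margin = 1.645 × 0.0781 = 0.1285; the interval is -1.4 ± 0.1285 = (-1.53, -1.27).

(-1.53, -1.27)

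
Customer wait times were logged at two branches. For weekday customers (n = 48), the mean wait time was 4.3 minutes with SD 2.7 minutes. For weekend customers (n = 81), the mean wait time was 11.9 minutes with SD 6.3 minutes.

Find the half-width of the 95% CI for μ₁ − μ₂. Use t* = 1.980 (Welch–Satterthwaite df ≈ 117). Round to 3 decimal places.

1.586

SE₁ = s₁/√n₁ = 2.7/√48 = 0.3897; SE₂ = 6.3/√81 = 0.7000.
Independent samples, unequal variances: SE_diff = √(SE₁² + SE₂²) = √(0.15186609 + 0.49) = 0.8012.
t* = 1.980, so margin of error = 1.980 × 0.8012 = 1.5864.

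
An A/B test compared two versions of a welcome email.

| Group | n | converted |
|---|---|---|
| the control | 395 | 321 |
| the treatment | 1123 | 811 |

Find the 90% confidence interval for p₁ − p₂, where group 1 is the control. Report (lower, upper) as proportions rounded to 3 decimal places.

(0.051, 0.130)

p̂₁ = 321/395 = 0.8127 and p̂₂ = 811/1123 = 0.7222.
SE₁ = √(p̂₁(1−p̂₁)/n₁) = √(0.8127·0.1873/395) = 0.01963; SE₂ = √(0.7222·0.2778/1123) = 0.01337.
Independent samples: SE of the difference = √(SE₁² + SE₂²) = √(0.0003853369 + 0.0001787569) = 0.02375.
z* for 90% confidence is 1.645, so the margin of error is 1.645 × 0.02375 = 0.03907.
Point estimate p̂₁ − p̂₂ = 0.8127 − 0.7222 = 0.0905.
0.0905 ± 0.03907 → (0.051, 0.130).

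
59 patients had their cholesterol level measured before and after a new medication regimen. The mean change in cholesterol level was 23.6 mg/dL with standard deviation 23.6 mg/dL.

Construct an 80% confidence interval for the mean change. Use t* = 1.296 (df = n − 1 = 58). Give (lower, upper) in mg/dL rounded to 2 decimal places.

Paired design: SE = s_d/√n = 23.6/√59 = 3.0725.
t* = 1.296; margin of error = 1.296 × 3.0725 = 3.9820.
23.6 ± 3.9820 → (19.62, 27.58).

(19.62, 27.58)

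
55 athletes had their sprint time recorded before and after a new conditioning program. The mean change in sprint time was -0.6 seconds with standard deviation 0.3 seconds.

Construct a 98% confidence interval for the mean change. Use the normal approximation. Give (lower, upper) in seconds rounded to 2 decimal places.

(-0.69, -0.51)

Paired design: SE = s_d/√n = 0.3/√55 = 0.0405.
z* = 2.326; margin of error = 2.326 × 0.0405 = 0.0942.
-0.6 ± 0.0942 → (-0.69, -0.51).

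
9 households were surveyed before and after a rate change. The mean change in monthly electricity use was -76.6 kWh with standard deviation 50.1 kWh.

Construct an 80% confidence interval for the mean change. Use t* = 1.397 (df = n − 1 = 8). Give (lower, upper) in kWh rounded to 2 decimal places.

(-99.93, -53.27)

Paired design: SE = s_d/√n = 50.1/√9 = 16.7000.
t* = 1.397; margin of error = 1.397 × 16.7000 = 23.3299.
-76.6 ± 23.3299 → (-99.93, -53.27).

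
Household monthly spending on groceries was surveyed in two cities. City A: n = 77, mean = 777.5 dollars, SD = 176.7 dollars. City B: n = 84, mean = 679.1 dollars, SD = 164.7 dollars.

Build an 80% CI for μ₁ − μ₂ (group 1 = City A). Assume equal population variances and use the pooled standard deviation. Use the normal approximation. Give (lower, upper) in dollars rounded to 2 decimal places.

s_p = √[((n₁−1)s₁² + (n₂−1)s₂²)/(n₁+n₂−2)] = √[(76·176.7² + 83·164.7²)/159] = 170.5412.
SE = 170.5412·√(1/77 + 1/84) = 26.9065.
With z* = 1.282, margin = 1.282 × 26.9065 = 34.4941.
x̄₁ − x̄₂ = 777.5 − 679.1 = 98.4000; interval 98.4000 ± 34.4941 = (63.91, 132.89).

(63.91, 132.89)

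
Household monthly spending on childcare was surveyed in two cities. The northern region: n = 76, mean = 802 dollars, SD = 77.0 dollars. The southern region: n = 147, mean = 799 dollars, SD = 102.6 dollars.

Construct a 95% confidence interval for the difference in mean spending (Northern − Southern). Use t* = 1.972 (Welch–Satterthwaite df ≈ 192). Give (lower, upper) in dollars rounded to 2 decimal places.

Per-group SEs: s₁/√n₁ = 77.0/√76 = 8.8325, s₂/√n₂ = 102.6/√147 = 8.4623.
Unpooled SE of the difference: √(78.01305625 + 71.61052129) = 12.2321.
Margin of error = t* · SE = 1.972 × 12.2321 = 24.1217.
x̄₁ − x̄₂ = 802 − 799 = 3.0000.
CI: 3.0000 ± 24.1217 = (-21.12, 27.12).

(-21.12, 27.12)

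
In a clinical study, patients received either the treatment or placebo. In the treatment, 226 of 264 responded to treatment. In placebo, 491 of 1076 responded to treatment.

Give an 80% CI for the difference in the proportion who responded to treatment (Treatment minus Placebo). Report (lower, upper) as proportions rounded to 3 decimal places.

p̂₁ = 226/264 = 0.8561 and p̂₂ = 491/1076 = 0.4563.
SE₁ = √(p̂₁(1−p̂₁)/n₁) = √(0.8561·0.1439/264) = 0.02160; SE₂ = √(0.4563·0.5437/1076) = 0.01518.
Independent samples: SE of the difference = √(SE₁² + SE₂²) = √(0.00046656 + 0.0002304324) = 0.02640.
z* for 80% confidence is 1.282, so the margin of error is 1.282 × 0.02640 = 0.03384.
Point estimate p̂₁ − p̂₂ = 0.8561 − 0.4563 = 0.3998.
0.3998 ± 0.03384 → (0.366, 0.434).

(0.366, 0.434)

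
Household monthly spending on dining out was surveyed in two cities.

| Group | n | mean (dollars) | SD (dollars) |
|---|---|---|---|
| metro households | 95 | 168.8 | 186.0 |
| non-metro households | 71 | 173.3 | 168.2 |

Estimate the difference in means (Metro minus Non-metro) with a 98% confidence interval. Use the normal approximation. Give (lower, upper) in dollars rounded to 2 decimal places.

SE₁ = s₁/√n₁ = 186.0/√95 = 19.0832; SE₂ = 168.2/√71 = 19.9617.
Independent samples, unequal variances: SE_diff = √(SE₁² + SE₂²) = √(364.16852224 + 398.46946689) = 27.6159.
z* = 2.326, so margin of error = 2.326 × 27.6159 = 64.2346.
Difference in means = 168.8 − 173.3 = -4.5000.
-4.5000 ± 64.2346 → (-68.73, 59.73).

(-68.73, 59.73)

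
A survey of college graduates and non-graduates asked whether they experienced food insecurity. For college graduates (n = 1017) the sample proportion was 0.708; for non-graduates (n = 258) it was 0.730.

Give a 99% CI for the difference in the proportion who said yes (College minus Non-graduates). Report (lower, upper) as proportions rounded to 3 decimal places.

(-0.102, 0.058)

Each SE is √(p̂(1−p̂)/n): √(0.7080·0.2920/1017) = 0.01426 and √(0.7300·0.2700/258) = 0.02764.
SE(p̂₁ − p̂₂) = √(SE₁² + SE₂²) = √(0.0002033476 + 0.0007639696) = 0.03110, since the two samples are independent.
At 99% confidence z* = 2.576; margin = 2.576 × 0.03110 = 0.08011.
The difference is 0.7080 − 0.7300 = -0.0220, so the interval is -0.0220 ± 0.08011 = (-0.102, 0.058).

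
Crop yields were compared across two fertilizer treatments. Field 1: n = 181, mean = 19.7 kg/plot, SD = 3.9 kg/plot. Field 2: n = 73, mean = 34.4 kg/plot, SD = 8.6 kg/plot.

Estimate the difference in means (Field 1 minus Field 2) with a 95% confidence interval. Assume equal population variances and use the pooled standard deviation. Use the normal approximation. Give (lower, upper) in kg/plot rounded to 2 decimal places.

(-16.24, -13.16)

Pooled variance s_p² = [180·3.9² + 72·8.6²] / (181+73−2) = 31.9957, so s_p = 5.6565.
SE_diff = s_p·√(1/n₁ + 1/n₂) = 5.6565·√(1/181 + 1/73) = 0.7843.
z* = 1.960; margin = 1.960 × 0.7843 = 1.5372.
Difference = 19.7 − 34.4 = -14.7000.
-14.7000 ± 1.5372 → (-16.24, -13.16).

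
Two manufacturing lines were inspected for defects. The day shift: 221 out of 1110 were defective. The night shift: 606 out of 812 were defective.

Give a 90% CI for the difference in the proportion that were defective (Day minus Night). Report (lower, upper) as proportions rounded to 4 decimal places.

First, p̂₁ = 221/1110 = 0.1991; p̂₂ = 606/812 = 0.7463.
The two standard errors are √(0.1991×0.8009/1110) = 0.01199 and √(0.7463×0.2537/812) = 0.01527.
Because the samples are independent, SE_diff = √(0.01199² + 0.01527²) = 0.01941.
Using z* = 1.645 for 90%, ME = 1.645 × 0.01941 = 0.03193.
p̂₁ − p̂₂ = -0.5472; interval -0.5472 ± 0.03193 gives (-0.5791, -0.5153).

(-0.5791, -0.5153)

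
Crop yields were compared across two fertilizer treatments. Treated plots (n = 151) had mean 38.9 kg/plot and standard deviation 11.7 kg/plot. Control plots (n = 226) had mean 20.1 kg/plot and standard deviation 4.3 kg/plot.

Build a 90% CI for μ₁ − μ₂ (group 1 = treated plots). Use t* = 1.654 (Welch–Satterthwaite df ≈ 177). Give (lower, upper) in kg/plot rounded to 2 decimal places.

Per-group SEs: s₁/√n₁ = 11.7/√151 = 0.9521, s₂/√n₂ = 4.3/√226 = 0.2860.
Unpooled SE of the difference: √(0.90649441 + 0.081796) = 0.9941.
Margin of error = t* · SE = 1.654 × 0.9941 = 1.6442.
x̄₁ − x̄₂ = 38.9 − 20.1 = 18.8000.
CI: 18.8000 ± 1.6442 = (17.16, 20.44).

(17.16, 20.44)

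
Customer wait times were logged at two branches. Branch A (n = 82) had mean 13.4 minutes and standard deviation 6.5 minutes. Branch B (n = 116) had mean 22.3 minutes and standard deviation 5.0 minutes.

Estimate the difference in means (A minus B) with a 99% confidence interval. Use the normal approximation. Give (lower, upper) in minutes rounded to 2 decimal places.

(-11.10, -6.70)

Standard errors of each mean: 6.5/√82 = 0.7178 and 5.0/√116 = 0.4642.
SE(x̄₁ − x̄₂) = √(0.7178² + 0.4642²) = 0.8548 for independent samples with unequal variances.
With z* = 2.576, the margin is 2.576 × 0.8548 = 2.2020.
x̄₁ − x̄₂ = 13.4 − 22.3 = -8.9000; the interval is -8.9000 ± 2.2020 = (-11.10, -6.70).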